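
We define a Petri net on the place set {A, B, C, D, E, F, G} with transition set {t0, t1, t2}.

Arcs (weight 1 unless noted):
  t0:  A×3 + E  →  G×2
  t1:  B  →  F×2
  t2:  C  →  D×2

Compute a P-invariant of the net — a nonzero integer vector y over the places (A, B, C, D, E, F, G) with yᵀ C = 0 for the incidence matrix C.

y = (A:0, B:0, C:2, D:1, E:0, F:0, G:0)

Incidence matrix C (rows=places, cols=transitions):
       t0   t1   t2
    A  -3    0    0
    B   0   -1    0
    C   0    0   -1
    D   0    0    2
    E  -1    0    0
    F   0    2    0
    G   2    0    0

Candidate y = [0, 0, 2, 1, 0, 0, 0]; check y·C column-wise:
  col t0: 0·-3 + 2·0 + 1·0 + 0·-1 + 0·2 = 0
  col t1: 0·-1 + 2·0 + 1·0 + 0·2 = 0
  col t2: 2·-1 + 1·2 = 0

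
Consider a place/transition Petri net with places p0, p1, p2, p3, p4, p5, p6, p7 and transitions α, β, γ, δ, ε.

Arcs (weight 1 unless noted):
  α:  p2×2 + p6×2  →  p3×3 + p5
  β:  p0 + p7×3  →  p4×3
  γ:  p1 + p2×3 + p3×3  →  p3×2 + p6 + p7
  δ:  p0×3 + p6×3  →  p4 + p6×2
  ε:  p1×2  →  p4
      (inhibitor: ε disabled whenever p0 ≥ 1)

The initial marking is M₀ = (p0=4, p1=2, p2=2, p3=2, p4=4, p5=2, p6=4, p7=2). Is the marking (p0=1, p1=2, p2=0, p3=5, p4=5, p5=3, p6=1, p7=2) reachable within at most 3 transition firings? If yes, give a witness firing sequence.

YES — reachable via ⟨δ, α⟩ (2 firings)

step 1: fire δ:  (p0=4, p1=2, p2=2, p3=2, p4=4, p5=2, p6=4, p7=2) → (p0=1, p1=2, p2=2, p3=2, p4=5, p5=2, p6=3, p7=2)
step 2: fire α:  (p0=1, p1=2, p2=2, p3=2, p4=5, p5=2, p6=3, p7=2) → (p0=1, p1=2, p2=0, p3=5, p4=5, p5=3, p6=1, p7=2)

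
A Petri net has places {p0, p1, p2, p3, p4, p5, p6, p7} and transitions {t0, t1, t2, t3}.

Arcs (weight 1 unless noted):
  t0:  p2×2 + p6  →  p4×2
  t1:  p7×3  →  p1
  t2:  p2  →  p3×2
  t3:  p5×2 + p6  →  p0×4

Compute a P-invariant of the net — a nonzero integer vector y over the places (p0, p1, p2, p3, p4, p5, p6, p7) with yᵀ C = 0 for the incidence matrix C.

Incidence matrix C (rows=places, cols=transitions):
       t0   t1   t2   t3
   p0   0    0    0    4
   p1   0    1    0    0
   p2  -2    0   -1    0
   p3   0    0    2    0
   p4   2    0    0    0
   p5   0    0    0   -2
   p6  -1    0    0   -1
   p7   0   -3    0    0

Candidate y = [0, 0, 2, 1, 2, 0, 0, 0]; check y·C column-wise:
  col t0: 2·-2 + 1·0 + 2·2 + 0·-1 = 0
  col t1: 0·1 + 2·0 + 1·0 + 2·0 + 0·-3 = 0
  col t2: 2·-1 + 1·2 + 2·0 = 0
  col t3: 0·4 + 2·0 + 1·0 + 2·0 + 0·-2 + 0·-1 = 0

y = (p0:0, p1:0, p2:2, p3:1, p4:2, p5:0, p6:0, p7:0)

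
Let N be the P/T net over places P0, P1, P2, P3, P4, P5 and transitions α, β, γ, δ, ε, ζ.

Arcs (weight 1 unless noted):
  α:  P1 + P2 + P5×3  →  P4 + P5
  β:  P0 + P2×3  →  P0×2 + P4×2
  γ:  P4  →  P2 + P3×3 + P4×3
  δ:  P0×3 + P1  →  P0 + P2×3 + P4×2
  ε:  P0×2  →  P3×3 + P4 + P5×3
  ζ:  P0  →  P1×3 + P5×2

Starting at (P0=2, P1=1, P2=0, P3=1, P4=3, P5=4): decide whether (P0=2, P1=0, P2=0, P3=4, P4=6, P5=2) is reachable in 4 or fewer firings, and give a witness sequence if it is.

step 1: fire γ:  (P0=2, P1=1, P2=0, P3=1, P4=3, P5=4) → (P0=2, P1=1, P2=1, P3=4, P4=5, P5=4)
step 2: fire α:  (P0=2, P1=1, P2=1, P3=4, P4=5, P5=4) → (P0=2, P1=0, P2=0, P3=4, P4=6, P5=2)

YES — reachable via ⟨γ, α⟩ (2 firings)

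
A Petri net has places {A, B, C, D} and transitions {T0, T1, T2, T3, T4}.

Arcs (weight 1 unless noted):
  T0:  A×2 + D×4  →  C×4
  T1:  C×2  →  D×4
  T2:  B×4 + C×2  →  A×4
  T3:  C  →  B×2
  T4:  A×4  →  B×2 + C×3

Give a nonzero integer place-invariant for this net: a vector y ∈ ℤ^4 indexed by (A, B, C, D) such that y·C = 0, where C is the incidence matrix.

Incidence matrix C (rows=places, cols=transitions):
       T0   T1   T2   T3   T4
    A  -2    0    4    0   -4
    B   0    0   -4    2    2
    C   4   -2   -2   -1    3
    D  -4    4    0    0    0

Candidate y = [2, 1, 2, 1]; check y·C column-wise:
  col T0: 2·-2 + 1·0 + 2·4 + 1·-4 = 0
  col T1: 2·0 + 1·0 + 2·-2 + 1·4 = 0
  col T2: 2·4 + 1·-4 + 2·-2 + 1·0 = 0
  col T3: 2·0 + 1·2 + 2·-1 + 1·0 = 0
  col T4: 2·-4 + 1·2 + 2·3 + 1·0 = 0

y = (A:2, B:1, C:2, D:1)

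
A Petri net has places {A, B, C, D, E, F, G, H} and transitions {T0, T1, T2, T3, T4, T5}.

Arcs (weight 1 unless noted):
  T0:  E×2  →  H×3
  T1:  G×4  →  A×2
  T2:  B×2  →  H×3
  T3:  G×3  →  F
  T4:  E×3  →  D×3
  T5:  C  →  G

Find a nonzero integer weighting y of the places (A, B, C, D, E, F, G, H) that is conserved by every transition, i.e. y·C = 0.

y = (A:2, B:0, C:1, D:0, E:0, F:3, G:1, H:0)

Incidence matrix C (rows=places, cols=transitions):
       T0   T1   T2   T3   T4   T5
    A   0    2    0    0    0    0
    B   0    0   -2    0    0    0
    C   0    0    0    0    0   -1
    D   0    0    0    0    3    0
    E  -2    0    0    0   -3    0
    F   0    0    0    1    0    0
    G   0   -4    0   -3    0    1
    H   3    0    3    0    0    0

Candidate y = [2, 0, 1, 0, 0, 3, 1, 0]; check y·C column-wise:
  col T0: 2·0 + 1·0 + 0·-2 + 3·0 + 1·0 + 0·3 = 0
  col T1: 2·2 + 1·0 + 3·0 + 1·-4 = 0
  col T2: 2·0 + 0·-2 + 1·0 + 3·0 + 1·0 + 0·3 = 0
  col T3: 2·0 + 1·0 + 3·1 + 1·-3 = 0
  col T4: 2·0 + 1·0 + 0·3 + 0·-3 + 3·0 + 1·0 = 0
  col T5: 2·0 + 1·-1 + 3·0 + 1·1 = 0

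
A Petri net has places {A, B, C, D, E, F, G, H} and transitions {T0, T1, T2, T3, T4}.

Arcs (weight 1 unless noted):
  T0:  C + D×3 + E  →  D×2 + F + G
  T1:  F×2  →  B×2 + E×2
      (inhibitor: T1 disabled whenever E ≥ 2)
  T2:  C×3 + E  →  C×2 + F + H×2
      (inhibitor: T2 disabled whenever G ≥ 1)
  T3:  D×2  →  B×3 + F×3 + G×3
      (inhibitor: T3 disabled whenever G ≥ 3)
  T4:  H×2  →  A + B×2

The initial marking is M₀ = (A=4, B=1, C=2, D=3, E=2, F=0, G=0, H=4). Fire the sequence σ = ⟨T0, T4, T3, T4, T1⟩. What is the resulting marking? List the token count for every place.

(A=6, B=10, C=1, D=0, E=3, F=2, G=4, H=0)

step 1: fire T0:  (A=4, B=1, C=2, D=3, E=2, F=0, G=0, H=4) → (A=4, B=1, C=1, D=2, E=1, F=1, G=1, H=4)
step 2: fire T4:  (A=4, B=1, C=1, D=2, E=1, F=1, G=1, H=4) → (A=5, B=3, C=1, D=2, E=1, F=1, G=1, H=2)
step 3: fire T3:  (A=5, B=3, C=1, D=2, E=1, F=1, G=1, H=2) → (A=5, B=6, C=1, D=0, E=1, F=4, G=4, H=2)
step 4: fire T4:  (A=5, B=6, C=1, D=0, E=1, F=4, G=4, H=2) → (A=6, B=8, C=1, D=0, E=1, F=4, G=4, H=0)
step 5: fire T1:  (A=6, B=8, C=1, D=0, E=1, F=4, G=4, H=0) → (A=6, B=10, C=1, D=0, E=3, F=2, G=4, H=0)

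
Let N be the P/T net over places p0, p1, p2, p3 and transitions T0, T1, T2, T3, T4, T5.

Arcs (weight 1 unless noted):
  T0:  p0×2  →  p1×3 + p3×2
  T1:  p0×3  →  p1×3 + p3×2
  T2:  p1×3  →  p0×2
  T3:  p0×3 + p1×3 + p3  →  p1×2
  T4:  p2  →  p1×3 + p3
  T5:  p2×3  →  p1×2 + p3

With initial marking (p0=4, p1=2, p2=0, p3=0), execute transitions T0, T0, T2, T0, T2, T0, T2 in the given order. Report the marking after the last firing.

(p0=2, p1=5, p2=0, p3=8)

step 1: fire T0:  (p0=4, p1=2, p2=0, p3=0) → (p0=2, p1=5, p2=0, p3=2)
step 2: fire T0:  (p0=2, p1=5, p2=0, p3=2) → (p0=0, p1=8, p2=0, p3=4)
step 3: fire T2:  (p0=0, p1=8, p2=0, p3=4) → (p0=2, p1=5, p2=0, p3=4)
step 4: fire T0:  (p0=2, p1=5, p2=0, p3=4) → (p0=0, p1=8, p2=0, p3=6)
step 5: fire T2:  (p0=0, p1=8, p2=0, p3=6) → (p0=2, p1=5, p2=0, p3=6)
step 6: fire T0:  (p0=2, p1=5, p2=0, p3=6) → (p0=0, p1=8, p2=0, p3=8)
step 7: fire T2:  (p0=0, p1=8, p2=0, p3=8) → (p0=2, p1=5, p2=0, p3=8)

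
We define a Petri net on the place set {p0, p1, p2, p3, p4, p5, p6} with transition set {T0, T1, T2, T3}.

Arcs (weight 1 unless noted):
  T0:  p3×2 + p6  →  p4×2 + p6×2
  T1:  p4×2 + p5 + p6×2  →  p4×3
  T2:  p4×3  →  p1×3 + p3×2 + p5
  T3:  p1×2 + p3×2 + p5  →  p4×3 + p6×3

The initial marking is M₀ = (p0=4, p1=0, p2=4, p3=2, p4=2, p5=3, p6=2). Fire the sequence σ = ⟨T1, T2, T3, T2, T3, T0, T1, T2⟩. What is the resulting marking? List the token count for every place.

step 1: fire T1:  (p0=4, p1=0, p2=4, p3=2, p4=2, p5=3, p6=2) → (p0=4, p1=0, p2=4, p3=2, p4=3, p5=2, p6=0)
step 2: fire T2:  (p0=4, p1=0, p2=4, p3=2, p4=3, p5=2, p6=0) → (p0=4, p1=3, p2=4, p3=4, p4=0, p5=3, p6=0)
step 3: fire T3:  (p0=4, p1=3, p2=4, p3=4, p4=0, p5=3, p6=0) → (p0=4, p1=1, p2=4, p3=2, p4=3, p5=2, p6=3)
step 4: fire T2:  (p0=4, p1=1, p2=4, p3=2, p4=3, p5=2, p6=3) → (p0=4, p1=4, p2=4, p3=4, p4=0, p5=3, p6=3)
step 5: fire T3:  (p0=4, p1=4, p2=4, p3=4, p4=0, p5=3, p6=3) → (p0=4, p1=2, p2=4, p3=2, p4=3, p5=2, p6=6)
step 6: fire T0:  (p0=4, p1=2, p2=4, p3=2, p4=3, p5=2, p6=6) → (p0=4, p1=2, p2=4, p3=0, p4=5, p5=2, p6=7)
step 7: fire T1:  (p0=4, p1=2, p2=4, p3=0, p4=5, p5=2, p6=7) → (p0=4, p1=2, p2=4, p3=0, p4=6, p5=1, p6=5)
step 8: fire T2:  (p0=4, p1=2, p2=4, p3=0, p4=6, p5=1, p6=5) → (p0=4, p1=5, p2=4, p3=2, p4=3, p5=2, p6=5)

(p0=4, p1=5, p2=4, p3=2, p4=3, p5=2, p6=5)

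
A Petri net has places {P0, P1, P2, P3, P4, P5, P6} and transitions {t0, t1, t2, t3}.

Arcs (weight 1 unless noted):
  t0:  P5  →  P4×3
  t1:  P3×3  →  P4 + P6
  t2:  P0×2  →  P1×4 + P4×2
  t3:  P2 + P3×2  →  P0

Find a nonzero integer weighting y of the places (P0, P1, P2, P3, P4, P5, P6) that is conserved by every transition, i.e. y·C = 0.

Incidence matrix C (rows=places, cols=transitions):
       t0   t1   t2   t3
   P0   0    0   -2    1
   P1   0    0    4    0
   P2   0    0    0   -1
   P3   0   -3    0   -2
   P4   3    1    2    0
   P5  -1    0    0    0
   P6   0    1    0    0

Candidate y = [2, 1, 2, 0, 0, 0, 0]; check y·C column-wise:
  col t0: 2·0 + 1·0 + 2·0 + 0·3 + 0·-1 = 0
  col t1: 2·0 + 1·0 + 2·0 + 0·-3 + 0·1 + 0·1 = 0
  col t2: 2·-2 + 1·4 + 2·0 + 0·2 = 0
  col t3: 2·1 + 1·0 + 2·-1 + 0·-2 = 0

y = (P0:2, P1:1, P2:2, P3:0, P4:0, P5:0, P6:0)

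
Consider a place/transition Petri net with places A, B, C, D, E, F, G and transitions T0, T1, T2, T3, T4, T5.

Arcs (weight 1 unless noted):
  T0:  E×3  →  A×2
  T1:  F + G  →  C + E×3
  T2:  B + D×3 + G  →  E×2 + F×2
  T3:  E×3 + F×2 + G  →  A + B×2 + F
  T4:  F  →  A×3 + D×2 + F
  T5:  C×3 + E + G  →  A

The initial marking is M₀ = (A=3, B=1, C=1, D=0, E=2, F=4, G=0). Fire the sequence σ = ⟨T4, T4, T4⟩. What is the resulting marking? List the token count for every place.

step 1: fire T4:  (A=3, B=1, C=1, D=0, E=2, F=4, G=0) → (A=6, B=1, C=1, D=2, E=2, F=4, G=0)
step 2: fire T4:  (A=6, B=1, C=1, D=2, E=2, F=4, G=0) → (A=9, B=1, C=1, D=4, E=2, F=4, G=0)
step 3: fire T4:  (A=9, B=1, C=1, D=4, E=2, F=4, G=0) → (A=12, B=1, C=1, D=6, E=2, F=4, G=0)

(A=12, B=1, C=1, D=6, E=2, F=4, G=0)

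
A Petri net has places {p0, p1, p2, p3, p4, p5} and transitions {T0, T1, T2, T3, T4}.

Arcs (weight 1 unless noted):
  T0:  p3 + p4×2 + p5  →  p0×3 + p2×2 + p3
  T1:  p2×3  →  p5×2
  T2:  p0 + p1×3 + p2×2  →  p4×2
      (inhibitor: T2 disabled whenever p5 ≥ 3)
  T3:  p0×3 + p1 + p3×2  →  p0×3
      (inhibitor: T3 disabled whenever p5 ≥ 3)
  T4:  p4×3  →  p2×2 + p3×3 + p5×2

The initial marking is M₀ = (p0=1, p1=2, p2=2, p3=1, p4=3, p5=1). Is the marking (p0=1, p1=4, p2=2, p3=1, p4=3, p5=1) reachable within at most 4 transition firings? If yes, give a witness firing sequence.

NO — not reachable within 4 firings

depth 0: 1 marking
depth 1: 3 markings reached so far
depth 2: 5 markings reached so far
depth 3: 5 markings reached so far
(frontier empty at depth 3; search complete)
target is not among the 5 markings reachable within 4 steps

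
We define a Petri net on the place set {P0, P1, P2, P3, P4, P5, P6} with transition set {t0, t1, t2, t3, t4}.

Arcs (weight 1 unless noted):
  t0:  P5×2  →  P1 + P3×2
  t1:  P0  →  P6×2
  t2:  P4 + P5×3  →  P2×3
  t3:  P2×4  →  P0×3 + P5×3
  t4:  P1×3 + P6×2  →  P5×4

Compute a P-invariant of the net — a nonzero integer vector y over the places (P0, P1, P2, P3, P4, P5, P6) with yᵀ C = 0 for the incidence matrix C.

Incidence matrix C (rows=places, cols=transitions):
       t0   t1   t2   t3   t4
   P0   0   -1    0    3    0
   P1   1    0    0    0   -3
   P2   0    0    3   -4    0
   P3   2    0    0    0    0
   P4   0    0   -1    0    0
   P5  -2    0   -3    3    4
   P6   0    2    0    0   -2

Candidate y = [0, 16, 9, 4, -9, 12, 0]; check y·C column-wise:
  col t0: 16·1 + 9·0 + 4·2 + -9·0 + 12·-2 = 0
  col t1: 0·-1 + 16·0 + 9·0 + 4·0 + -9·0 + 12·0 + 0·2 = 0
  col t2: 16·0 + 9·3 + 4·0 + -9·-1 + 12·-3 = 0
  col t3: 0·3 + 16·0 + 9·-4 + 4·0 + -9·0 + 12·3 = 0
  col t4: 16·-3 + 9·0 + 4·0 + -9·0 + 12·4 + 0·-2 = 0

y = (P0:0, P1:16, P2:9, P3:4, P4:-9, P5:12, P6:0)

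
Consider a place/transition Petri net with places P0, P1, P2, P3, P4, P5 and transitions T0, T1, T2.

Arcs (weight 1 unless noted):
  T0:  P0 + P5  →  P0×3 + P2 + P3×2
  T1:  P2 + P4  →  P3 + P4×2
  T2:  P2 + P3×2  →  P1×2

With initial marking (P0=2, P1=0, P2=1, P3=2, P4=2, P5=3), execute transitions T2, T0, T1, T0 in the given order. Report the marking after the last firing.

step 1: fire T2:  (P0=2, P1=0, P2=1, P3=2, P4=2, P5=3) → (P0=2, P1=2, P2=0, P3=0, P4=2, P5=3)
step 2: fire T0:  (P0=2, P1=2, P2=0, P3=0, P4=2, P5=3) → (P0=4, P1=2, P2=1, P3=2, P4=2, P5=2)
step 3: fire T1:  (P0=4, P1=2, P2=1, P3=2, P4=2, P5=2) → (P0=4, P1=2, P2=0, P3=3, P4=3, P5=2)
step 4: fire T0:  (P0=4, P1=2, P2=0, P3=3, P4=3, P5=2) → (P0=6, P1=2, P2=1, P3=5, P4=3, P5=1)

(P0=6, P1=2, P2=1, P3=5, P4=3, P5=1)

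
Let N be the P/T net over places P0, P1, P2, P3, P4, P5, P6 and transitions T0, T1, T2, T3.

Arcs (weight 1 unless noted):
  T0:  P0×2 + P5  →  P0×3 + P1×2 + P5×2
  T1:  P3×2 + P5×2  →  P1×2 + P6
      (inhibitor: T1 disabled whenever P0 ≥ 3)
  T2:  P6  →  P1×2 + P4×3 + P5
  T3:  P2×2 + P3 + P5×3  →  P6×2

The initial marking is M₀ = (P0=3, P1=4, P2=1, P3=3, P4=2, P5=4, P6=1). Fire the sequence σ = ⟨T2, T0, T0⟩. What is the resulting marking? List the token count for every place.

(P0=5, P1=10, P2=1, P3=3, P4=5, P5=7, P6=0)

step 1: fire T2:  (P0=3, P1=4, P2=1, P3=3, P4=2, P5=4, P6=1) → (P0=3, P1=6, P2=1, P3=3, P4=5, P5=5, P6=0)
step 2: fire T0:  (P0=3, P1=6, P2=1, P3=3, P4=5, P5=5, P6=0) → (P0=4, P1=8, P2=1, P3=3, P4=5, P5=6, P6=0)
step 3: fire T0:  (P0=4, P1=8, P2=1, P3=3, P4=5, P5=6, P6=0) → (P0=5, P1=10, P2=1, P3=3, P4=5, P5=7, P6=0)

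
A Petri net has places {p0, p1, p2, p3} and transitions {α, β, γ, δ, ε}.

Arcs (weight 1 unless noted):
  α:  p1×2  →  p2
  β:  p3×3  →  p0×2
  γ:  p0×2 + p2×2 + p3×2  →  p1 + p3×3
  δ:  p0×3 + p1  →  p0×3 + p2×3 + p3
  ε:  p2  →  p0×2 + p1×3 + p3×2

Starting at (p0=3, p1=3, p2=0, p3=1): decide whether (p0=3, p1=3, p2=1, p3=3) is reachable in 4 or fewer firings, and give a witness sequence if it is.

NO — not reachable within 4 firings

depth 0: 1 marking
depth 1: 3 markings reached so far
depth 2: 8 markings reached so far
depth 3: 20 markings reached so far
depth 4: 40 markings reached so far
target is not among the 40 markings reachable within 4 steps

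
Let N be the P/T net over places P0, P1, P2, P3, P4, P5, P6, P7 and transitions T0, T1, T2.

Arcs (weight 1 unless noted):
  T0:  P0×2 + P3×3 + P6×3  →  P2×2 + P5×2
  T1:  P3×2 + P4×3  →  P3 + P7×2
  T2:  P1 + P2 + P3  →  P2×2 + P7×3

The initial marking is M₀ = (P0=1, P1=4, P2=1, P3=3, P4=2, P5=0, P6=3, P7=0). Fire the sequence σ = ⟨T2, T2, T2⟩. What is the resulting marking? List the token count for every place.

(P0=1, P1=1, P2=4, P3=0, P4=2, P5=0, P6=3, P7=9)

step 1: fire T2:  (P0=1, P1=4, P2=1, P3=3, P4=2, P5=0, P6=3, P7=0) → (P0=1, P1=3, P2=2, P3=2, P4=2, P5=0, P6=3, P7=3)
step 2: fire T2:  (P0=1, P1=3, P2=2, P3=2, P4=2, P5=0, P6=3, P7=3) → (P0=1, P1=2, P2=3, P3=1, P4=2, P5=0, P6=3, P7=6)
step 3: fire T2:  (P0=1, P1=2, P2=3, P3=1, P4=2, P5=0, P6=3, P7=6) → (P0=1, P1=1, P2=4, P3=0, P4=2, P5=0, P6=3, P7=9)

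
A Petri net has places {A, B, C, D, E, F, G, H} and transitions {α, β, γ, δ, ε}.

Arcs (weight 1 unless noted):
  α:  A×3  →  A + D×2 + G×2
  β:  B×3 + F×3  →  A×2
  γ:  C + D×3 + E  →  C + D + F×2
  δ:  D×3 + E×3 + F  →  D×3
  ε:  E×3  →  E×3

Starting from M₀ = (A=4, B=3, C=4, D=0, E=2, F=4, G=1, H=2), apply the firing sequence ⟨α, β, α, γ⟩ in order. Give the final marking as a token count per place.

(A=2, B=0, C=4, D=2, E=1, F=3, G=5, H=2)

step 1: fire α:  (A=4, B=3, C=4, D=0, E=2, F=4, G=1, H=2) → (A=2, B=3, C=4, D=2, E=2, F=4, G=3, H=2)
step 2: fire β:  (A=2, B=3, C=4, D=2, E=2, F=4, G=3, H=2) → (A=4, B=0, C=4, D=2, E=2, F=1, G=3, H=2)
step 3: fire α:  (A=4, B=0, C=4, D=2, E=2, F=1, G=3, H=2) → (A=2, B=0, C=4, D=4, E=2, F=1, G=5, H=2)
step 4: fire γ:  (A=2, B=0, C=4, D=4, E=2, F=1, G=5, H=2) → (A=2, B=0, C=4, D=2, E=1, F=3, G=5, H=2)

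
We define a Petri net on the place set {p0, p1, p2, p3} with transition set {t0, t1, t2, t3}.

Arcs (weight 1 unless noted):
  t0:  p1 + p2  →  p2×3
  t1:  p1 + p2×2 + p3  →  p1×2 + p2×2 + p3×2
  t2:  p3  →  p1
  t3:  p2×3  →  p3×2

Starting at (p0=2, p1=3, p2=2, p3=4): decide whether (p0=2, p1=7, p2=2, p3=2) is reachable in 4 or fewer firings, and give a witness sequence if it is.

step 1: fire t1:  (p0=2, p1=3, p2=2, p3=4) → (p0=2, p1=4, p2=2, p3=5)
step 2: fire t2:  (p0=2, p1=4, p2=2, p3=5) → (p0=2, p1=5, p2=2, p3=4)
step 3: fire t2:  (p0=2, p1=5, p2=2, p3=4) → (p0=2, p1=6, p2=2, p3=3)
step 4: fire t2:  (p0=2, p1=6, p2=2, p3=3) → (p0=2, p1=7, p2=2, p3=2)

YES — reachable via ⟨t1, t2, t2, t2⟩ (4 firings)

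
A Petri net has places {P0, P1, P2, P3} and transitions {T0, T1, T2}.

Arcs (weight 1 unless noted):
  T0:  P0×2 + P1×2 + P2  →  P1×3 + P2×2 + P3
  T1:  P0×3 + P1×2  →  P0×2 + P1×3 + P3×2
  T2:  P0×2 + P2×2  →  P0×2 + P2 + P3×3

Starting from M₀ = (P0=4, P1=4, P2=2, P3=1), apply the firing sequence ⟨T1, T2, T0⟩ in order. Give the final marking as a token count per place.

(P0=1, P1=6, P2=2, P3=7)

step 1: fire T1:  (P0=4, P1=4, P2=2, P3=1) → (P0=3, P1=5, P2=2, P3=3)
step 2: fire T2:  (P0=3, P1=5, P2=2, P3=3) → (P0=3, P1=5, P2=1, P3=6)
step 3: fire T0:  (P0=3, P1=5, P2=1, P3=6) → (P0=1, P1=6, P2=2, P3=7)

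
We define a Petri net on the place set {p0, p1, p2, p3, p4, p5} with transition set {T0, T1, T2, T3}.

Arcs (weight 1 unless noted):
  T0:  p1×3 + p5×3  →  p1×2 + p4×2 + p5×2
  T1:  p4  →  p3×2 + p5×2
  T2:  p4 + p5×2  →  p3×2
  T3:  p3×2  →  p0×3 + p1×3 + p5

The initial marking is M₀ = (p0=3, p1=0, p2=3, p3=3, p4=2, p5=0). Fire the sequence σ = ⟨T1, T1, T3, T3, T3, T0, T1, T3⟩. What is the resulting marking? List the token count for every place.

step 1: fire T1:  (p0=3, p1=0, p2=3, p3=3, p4=2, p5=0) → (p0=3, p1=0, p2=3, p3=5, p4=1, p5=2)
step 2: fire T1:  (p0=3, p1=0, p2=3, p3=5, p4=1, p5=2) → (p0=3, p1=0, p2=3, p3=7, p4=0, p5=4)
step 3: fire T3:  (p0=3, p1=0, p2=3, p3=7, p4=0, p5=4) → (p0=6, p1=3, p2=3, p3=5, p4=0, p5=5)
step 4: fire T3:  (p0=6, p1=3, p2=3, p3=5, p4=0, p5=5) → (p0=9, p1=6, p2=3, p3=3, p4=0, p5=6)
step 5: fire T3:  (p0=9, p1=6, p2=3, p3=3, p4=0, p5=6) → (p0=12, p1=9, p2=3, p3=1, p4=0, p5=7)
step 6: fire T0:  (p0=12, p1=9, p2=3, p3=1, p4=0, p5=7) → (p0=12, p1=8, p2=3, p3=1, p4=2, p5=6)
step 7: fire T1:  (p0=12, p1=8, p2=3, p3=1, p4=2, p5=6) → (p0=12, p1=8, p2=3, p3=3, p4=1, p5=8)
step 8: fire T3:  (p0=12, p1=8, p2=3, p3=3, p4=1, p5=8) → (p0=15, p1=11, p2=3, p3=1, p4=1, p5=9)

(p0=15, p1=11, p2=3, p3=1, p4=1, p5=9)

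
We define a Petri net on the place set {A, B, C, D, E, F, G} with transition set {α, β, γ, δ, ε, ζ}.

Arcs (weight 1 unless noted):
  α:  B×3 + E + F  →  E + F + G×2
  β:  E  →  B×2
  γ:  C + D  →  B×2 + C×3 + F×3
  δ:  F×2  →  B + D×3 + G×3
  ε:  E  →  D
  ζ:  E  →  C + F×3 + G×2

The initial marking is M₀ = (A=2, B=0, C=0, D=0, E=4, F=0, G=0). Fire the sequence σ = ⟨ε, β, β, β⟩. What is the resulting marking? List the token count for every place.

step 1: fire ε:  (A=2, B=0, C=0, D=0, E=4, F=0, G=0) → (A=2, B=0, C=0, D=1, E=3, F=0, G=0)
step 2: fire β:  (A=2, B=0, C=0, D=1, E=3, F=0, G=0) → (A=2, B=2, C=0, D=1, E=2, F=0, G=0)
step 3: fire β:  (A=2, B=2, C=0, D=1, E=2, F=0, G=0) → (A=2, B=4, C=0, D=1, E=1, F=0, G=0)
step 4: fire β:  (A=2, B=4, C=0, D=1, E=1, F=0, G=0) → (A=2, B=6, C=0, D=1, E=0, F=0, G=0)

(A=2, B=6, C=0, D=1, E=0, F=0, G=0)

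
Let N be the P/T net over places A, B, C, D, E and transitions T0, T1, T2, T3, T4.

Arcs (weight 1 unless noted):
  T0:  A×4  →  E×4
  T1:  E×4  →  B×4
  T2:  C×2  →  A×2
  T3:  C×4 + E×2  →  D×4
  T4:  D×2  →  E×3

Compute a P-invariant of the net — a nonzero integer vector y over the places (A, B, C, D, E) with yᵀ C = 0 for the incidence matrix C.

y = (A:2, B:2, C:2, D:3, E:2)

Incidence matrix C (rows=places, cols=transitions):
       T0   T1   T2   T3   T4
    A  -4    0    2    0    0
    B   0    4    0    0    0
    C   0    0   -2   -4    0
    D   0    0    0    4   -2
    E   4   -4    0   -2    3

Candidate y = [2, 2, 2, 3, 2]; check y·C column-wise:
  col T0: 2·-4 + 2·0 + 2·0 + 3·0 + 2·4 = 0
  col T1: 2·0 + 2·4 + 2·0 + 3·0 + 2·-4 = 0
  col T2: 2·2 + 2·0 + 2·-2 + 3·0 + 2·0 = 0
  col T3: 2·0 + 2·0 + 2·-4 + 3·4 + 2·-2 = 0
  col T4: 2·0 + 2·0 + 2·0 + 3·-2 + 2·3 = 0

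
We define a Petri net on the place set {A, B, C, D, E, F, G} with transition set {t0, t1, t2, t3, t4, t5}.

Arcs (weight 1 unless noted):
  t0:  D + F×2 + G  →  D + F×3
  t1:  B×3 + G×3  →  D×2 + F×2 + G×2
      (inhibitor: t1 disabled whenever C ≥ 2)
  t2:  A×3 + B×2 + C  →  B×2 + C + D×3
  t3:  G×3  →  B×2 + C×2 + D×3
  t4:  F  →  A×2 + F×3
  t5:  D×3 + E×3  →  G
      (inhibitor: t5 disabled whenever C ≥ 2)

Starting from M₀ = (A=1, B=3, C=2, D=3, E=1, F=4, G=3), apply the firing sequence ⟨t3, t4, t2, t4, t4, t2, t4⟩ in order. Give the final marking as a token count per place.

step 1: fire t3:  (A=1, B=3, C=2, D=3, E=1, F=4, G=3) → (A=1, B=5, C=4, D=6, E=1, F=4, G=0)
step 2: fire t4:  (A=1, B=5, C=4, D=6, E=1, F=4, G=0) → (A=3, B=5, C=4, D=6, E=1, F=6, G=0)
step 3: fire t2:  (A=3, B=5, C=4, D=6, E=1, F=6, G=0) → (A=0, B=5, C=4, D=9, E=1, F=6, G=0)
step 4: fire t4:  (A=0, B=5, C=4, D=9, E=1, F=6, G=0) → (A=2, B=5, C=4, D=9, E=1, F=8, G=0)
step 5: fire t4:  (A=2, B=5, C=4, D=9, E=1, F=8, G=0) → (A=4, B=5, C=4, D=9, E=1, F=10, G=0)
step 6: fire t2:  (A=4, B=5, C=4, D=9, E=1, F=10, G=0) → (A=1, B=5, C=4, D=12, E=1, F=10, G=0)
step 7: fire t4:  (A=1, B=5, C=4, D=12, E=1, F=10, G=0) → (A=3, B=5, C=4, D=12, E=1, F=12, G=0)

(A=3, B=5, C=4, D=12, E=1, F=12, G=0)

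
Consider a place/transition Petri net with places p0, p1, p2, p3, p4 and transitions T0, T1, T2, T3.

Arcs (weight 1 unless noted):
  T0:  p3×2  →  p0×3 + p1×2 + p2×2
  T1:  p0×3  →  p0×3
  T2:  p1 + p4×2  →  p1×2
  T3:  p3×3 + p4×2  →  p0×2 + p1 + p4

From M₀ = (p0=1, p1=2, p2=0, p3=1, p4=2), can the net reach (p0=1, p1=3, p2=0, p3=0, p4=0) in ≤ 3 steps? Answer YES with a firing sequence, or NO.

NO — not reachable within 3 firings

depth 0: 1 marking
depth 1: 2 markings reached so far
depth 2: 2 markings reached so far
(frontier empty at depth 2; search complete)
target is not among the 2 markings reachable within 3 steps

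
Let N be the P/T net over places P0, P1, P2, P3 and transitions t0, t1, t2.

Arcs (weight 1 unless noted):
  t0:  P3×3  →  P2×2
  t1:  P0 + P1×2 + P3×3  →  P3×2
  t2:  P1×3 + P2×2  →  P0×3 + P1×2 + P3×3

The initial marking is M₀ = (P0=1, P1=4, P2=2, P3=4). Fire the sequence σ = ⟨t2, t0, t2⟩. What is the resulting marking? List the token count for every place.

(P0=7, P1=2, P2=0, P3=7)

step 1: fire t2:  (P0=1, P1=4, P2=2, P3=4) → (P0=4, P1=3, P2=0, P3=7)
step 2: fire t0:  (P0=4, P1=3, P2=0, P3=7) → (P0=4, P1=3, P2=2, P3=4)
step 3: fire t2:  (P0=4, P1=3, P2=2, P3=4) → (P0=7, P1=2, P2=0, P3=7)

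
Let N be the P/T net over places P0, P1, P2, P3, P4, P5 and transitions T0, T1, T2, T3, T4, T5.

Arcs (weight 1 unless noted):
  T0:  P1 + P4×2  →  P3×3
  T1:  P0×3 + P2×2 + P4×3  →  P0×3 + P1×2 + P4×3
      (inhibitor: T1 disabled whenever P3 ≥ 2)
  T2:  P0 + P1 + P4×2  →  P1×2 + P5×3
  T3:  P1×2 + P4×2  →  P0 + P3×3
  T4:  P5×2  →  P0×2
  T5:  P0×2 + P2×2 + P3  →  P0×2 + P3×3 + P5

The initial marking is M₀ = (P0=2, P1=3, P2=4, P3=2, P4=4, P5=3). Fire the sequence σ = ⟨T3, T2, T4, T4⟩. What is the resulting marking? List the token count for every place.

step 1: fire T3:  (P0=2, P1=3, P2=4, P3=2, P4=4, P5=3) → (P0=3, P1=1, P2=4, P3=5, P4=2, P5=3)
step 2: fire T2:  (P0=3, P1=1, P2=4, P3=5, P4=2, P5=3) → (P0=2, P1=2, P2=4, P3=5, P4=0, P5=6)
step 3: fire T4:  (P0=2, P1=2, P2=4, P3=5, P4=0, P5=6) → (P0=4, P1=2, P2=4, P3=5, P4=0, P5=4)
step 4: fire T4:  (P0=4, P1=2, P2=4, P3=5, P4=0, P5=4) → (P0=6, P1=2, P2=4, P3=5, P4=0, P5=2)

(P0=6, P1=2, P2=4, P3=5, P4=0, P5=2)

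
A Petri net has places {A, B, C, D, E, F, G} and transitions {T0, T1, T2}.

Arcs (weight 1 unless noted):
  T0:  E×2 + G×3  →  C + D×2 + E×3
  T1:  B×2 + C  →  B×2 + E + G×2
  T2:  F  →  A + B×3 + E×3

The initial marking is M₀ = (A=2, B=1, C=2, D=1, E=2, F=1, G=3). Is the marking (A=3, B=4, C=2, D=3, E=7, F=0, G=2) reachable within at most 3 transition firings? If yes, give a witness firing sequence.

step 1: fire T0:  (A=2, B=1, C=2, D=1, E=2, F=1, G=3) → (A=2, B=1, C=3, D=3, E=3, F=1, G=0)
step 2: fire T2:  (A=2, B=1, C=3, D=3, E=3, F=1, G=0) → (A=3, B=4, C=3, D=3, E=6, F=0, G=0)
step 3: fire T1:  (A=3, B=4, C=3, D=3, E=6, F=0, G=0) → (A=3, B=4, C=2, D=3, E=7, F=0, G=2)

YES — reachable via ⟨T0, T2, T1⟩ (3 firings)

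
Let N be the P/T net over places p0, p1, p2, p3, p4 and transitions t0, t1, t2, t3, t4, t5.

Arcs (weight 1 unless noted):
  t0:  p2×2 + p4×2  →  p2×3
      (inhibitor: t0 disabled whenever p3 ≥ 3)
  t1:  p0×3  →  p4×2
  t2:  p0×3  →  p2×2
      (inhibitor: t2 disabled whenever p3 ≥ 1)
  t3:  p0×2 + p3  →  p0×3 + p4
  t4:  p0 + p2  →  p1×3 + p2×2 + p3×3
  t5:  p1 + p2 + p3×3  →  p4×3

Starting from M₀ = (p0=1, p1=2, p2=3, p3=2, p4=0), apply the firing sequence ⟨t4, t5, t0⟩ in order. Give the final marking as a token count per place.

(p0=0, p1=4, p2=4, p3=2, p4=1)

step 1: fire t4:  (p0=1, p1=2, p2=3, p3=2, p4=0) → (p0=0, p1=5, p2=4, p3=5, p4=0)
step 2: fire t5:  (p0=0, p1=5, p2=4, p3=5, p4=0) → (p0=0, p1=4, p2=3, p3=2, p4=3)
step 3: fire t0:  (p0=0, p1=4, p2=3, p3=2, p4=3) → (p0=0, p1=4, p2=4, p3=2, p4=1)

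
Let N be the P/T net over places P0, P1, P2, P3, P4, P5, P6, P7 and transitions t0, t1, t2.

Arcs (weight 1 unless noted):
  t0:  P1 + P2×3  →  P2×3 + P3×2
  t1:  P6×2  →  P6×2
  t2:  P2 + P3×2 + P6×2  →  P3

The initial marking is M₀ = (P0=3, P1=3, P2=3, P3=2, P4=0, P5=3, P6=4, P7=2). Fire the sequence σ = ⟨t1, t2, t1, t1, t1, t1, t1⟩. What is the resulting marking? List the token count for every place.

(P0=3, P1=3, P2=2, P3=1, P4=0, P5=3, P6=2, P7=2)

step 1: fire t1:  (P0=3, P1=3, P2=3, P3=2, P4=0, P5=3, P6=4, P7=2) → (P0=3, P1=3, P2=3, P3=2, P4=0, P5=3, P6=4, P7=2)
step 2: fire t2:  (P0=3, P1=3, P2=3, P3=2, P4=0, P5=3, P6=4, P7=2) → (P0=3, P1=3, P2=2, P3=1, P4=0, P5=3, P6=2, P7=2)
step 3: fire t1:  (P0=3, P1=3, P2=2, P3=1, P4=0, P5=3, P6=2, P7=2) → (P0=3, P1=3, P2=2, P3=1, P4=0, P5=3, P6=2, P7=2)
step 4: fire t1:  (P0=3, P1=3, P2=2, P3=1, P4=0, P5=3, P6=2, P7=2) → (P0=3, P1=3, P2=2, P3=1, P4=0, P5=3, P6=2, P7=2)
step 5: fire t1:  (P0=3, P1=3, P2=2, P3=1, P4=0, P5=3, P6=2, P7=2) → (P0=3, P1=3, P2=2, P3=1, P4=0, P5=3, P6=2, P7=2)
step 6: fire t1:  (P0=3, P1=3, P2=2, P3=1, P4=0, P5=3, P6=2, P7=2) → (P0=3, P1=3, P2=2, P3=1, P4=0, P5=3, P6=2, P7=2)
step 7: fire t1:  (P0=3, P1=3, P2=2, P3=1, P4=0, P5=3, P6=2, P7=2) → (P0=3, P1=3, P2=2, P3=1, P4=0, P5=3, P6=2, P7=2)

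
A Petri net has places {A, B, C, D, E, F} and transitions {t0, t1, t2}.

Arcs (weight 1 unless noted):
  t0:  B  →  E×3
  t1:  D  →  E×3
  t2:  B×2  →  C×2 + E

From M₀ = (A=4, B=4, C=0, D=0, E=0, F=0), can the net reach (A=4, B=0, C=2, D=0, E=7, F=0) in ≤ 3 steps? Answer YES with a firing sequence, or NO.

YES — reachable via ⟨t0, t0, t2⟩ (3 firings)

step 1: fire t0:  (A=4, B=4, C=0, D=0, E=0, F=0) → (A=4, B=3, C=0, D=0, E=3, F=0)
step 2: fire t0:  (A=4, B=3, C=0, D=0, E=3, F=0) → (A=4, B=2, C=0, D=0, E=6, F=0)
step 3: fire t2:  (A=4, B=2, C=0, D=0, E=6, F=0) → (A=4, B=0, C=2, D=0, E=7, F=0)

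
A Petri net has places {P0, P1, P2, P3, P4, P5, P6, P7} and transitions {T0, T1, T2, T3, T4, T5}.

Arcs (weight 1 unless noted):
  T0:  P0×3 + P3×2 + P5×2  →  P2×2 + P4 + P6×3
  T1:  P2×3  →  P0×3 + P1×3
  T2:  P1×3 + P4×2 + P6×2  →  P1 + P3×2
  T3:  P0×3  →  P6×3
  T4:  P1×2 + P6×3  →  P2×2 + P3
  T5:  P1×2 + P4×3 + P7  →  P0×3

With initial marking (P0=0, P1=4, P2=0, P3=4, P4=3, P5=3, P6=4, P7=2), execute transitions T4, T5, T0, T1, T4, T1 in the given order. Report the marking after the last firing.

step 1: fire T4:  (P0=0, P1=4, P2=0, P3=4, P4=3, P5=3, P6=4, P7=2) → (P0=0, P1=2, P2=2, P3=5, P4=3, P5=3, P6=1, P7=2)
step 2: fire T5:  (P0=0, P1=2, P2=2, P3=5, P4=3, P5=3, P6=1, P7=2) → (P0=3, P1=0, P2=2, P3=5, P4=0, P5=3, P6=1, P7=1)
step 3: fire T0:  (P0=3, P1=0, P2=2, P3=5, P4=0, P5=3, P6=1, P7=1) → (P0=0, P1=0, P2=4, P3=3, P4=1, P5=1, P6=4, P7=1)
step 4: fire T1:  (P0=0, P1=0, P2=4, P3=3, P4=1, P5=1, P6=4, P7=1) → (P0=3, P1=3, P2=1, P3=3, P4=1, P5=1, P6=4, P7=1)
step 5: fire T4:  (P0=3, P1=3, P2=1, P3=3, P4=1, P5=1, P6=4, P7=1) → (P0=3, P1=1, P2=3, P3=4, P4=1, P5=1, P6=1, P7=1)
step 6: fire T1:  (P0=3, P1=1, P2=3, P3=4, P4=1, P5=1, P6=1, P7=1) → (P0=6, P1=4, P2=0, P3=4, P4=1, P5=1, P6=1, P7=1)

(P0=6, P1=4, P2=0, P3=4, P4=1, P5=1, P6=1, P7=1)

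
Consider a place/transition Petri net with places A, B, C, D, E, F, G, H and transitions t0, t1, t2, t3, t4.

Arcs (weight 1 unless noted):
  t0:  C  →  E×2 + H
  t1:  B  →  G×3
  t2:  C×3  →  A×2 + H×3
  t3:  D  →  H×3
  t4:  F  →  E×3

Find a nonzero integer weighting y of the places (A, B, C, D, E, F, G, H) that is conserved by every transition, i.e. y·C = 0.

y = (A:3, B:0, C:2, D:0, E:1, F:3, G:0, H:0)

Incidence matrix C (rows=places, cols=transitions):
       t0   t1   t2   t3   t4
    A   0    0    2    0    0
    B   0   -1    0    0    0
    C  -1    0   -3    0    0
    D   0    0    0   -1    0
    E   2    0    0    0    3
    F   0    0    0    0   -1
    G   0    3    0    0    0
    H   1    0    3    3    0

Candidate y = [3, 0, 2, 0, 1, 3, 0, 0]; check y·C column-wise:
  col t0: 3·0 + 2·-1 + 1·2 + 3·0 + 0·1 = 0
  col t1: 3·0 + 0·-1 + 2·0 + 1·0 + 3·0 + 0·3 = 0
  col t2: 3·2 + 2·-3 + 1·0 + 3·0 + 0·3 = 0
  col t3: 3·0 + 2·0 + 0·-1 + 1·0 + 3·0 + 0·3 = 0
  col t4: 3·0 + 2·0 + 1·3 + 3·-1 = 0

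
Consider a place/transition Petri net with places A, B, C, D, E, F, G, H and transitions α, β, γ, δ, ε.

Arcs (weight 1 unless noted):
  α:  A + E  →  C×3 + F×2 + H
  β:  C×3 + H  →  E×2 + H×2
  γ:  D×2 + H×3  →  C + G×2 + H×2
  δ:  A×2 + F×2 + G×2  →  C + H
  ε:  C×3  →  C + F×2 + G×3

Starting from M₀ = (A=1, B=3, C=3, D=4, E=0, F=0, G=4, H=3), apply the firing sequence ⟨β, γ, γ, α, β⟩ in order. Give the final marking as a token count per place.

(A=0, B=3, C=2, D=0, E=3, F=2, G=8, H=4)

step 1: fire β:  (A=1, B=3, C=3, D=4, E=0, F=0, G=4, H=3) → (A=1, B=3, C=0, D=4, E=2, F=0, G=4, H=4)
step 2: fire γ:  (A=1, B=3, C=0, D=4, E=2, F=0, G=4, H=4) → (A=1, B=3, C=1, D=2, E=2, F=0, G=6, H=3)
step 3: fire γ:  (A=1, B=3, C=1, D=2, E=2, F=0, G=6, H=3) → (A=1, B=3, C=2, D=0, E=2, F=0, G=8, H=2)
step 4: fire α:  (A=1, B=3, C=2, D=0, E=2, F=0, G=8, H=2) → (A=0, B=3, C=5, D=0, E=1, F=2, G=8, H=3)
step 5: fire β:  (A=0, B=3, C=5, D=0, E=1, F=2, G=8, H=3) → (A=0, B=3, C=2, D=0, E=3, F=2, G=8, H=4)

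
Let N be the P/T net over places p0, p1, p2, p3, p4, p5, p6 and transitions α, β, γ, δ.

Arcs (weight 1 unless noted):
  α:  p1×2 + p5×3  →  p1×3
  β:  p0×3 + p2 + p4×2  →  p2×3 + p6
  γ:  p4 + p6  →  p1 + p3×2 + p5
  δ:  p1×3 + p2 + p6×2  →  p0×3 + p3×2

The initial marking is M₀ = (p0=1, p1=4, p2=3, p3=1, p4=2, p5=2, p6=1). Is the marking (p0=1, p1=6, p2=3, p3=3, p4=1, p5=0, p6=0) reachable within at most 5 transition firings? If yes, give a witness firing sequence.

YES — reachable via ⟨γ, α⟩ (2 firings)

step 1: fire γ:  (p0=1, p1=4, p2=3, p3=1, p4=2, p5=2, p6=1) → (p0=1, p1=5, p2=3, p3=3, p4=1, p5=3, p6=0)
step 2: fire α:  (p0=1, p1=5, p2=3, p3=3, p4=1, p5=3, p6=0) → (p0=1, p1=6, p2=3, p3=3, p4=1, p5=0, p6=0)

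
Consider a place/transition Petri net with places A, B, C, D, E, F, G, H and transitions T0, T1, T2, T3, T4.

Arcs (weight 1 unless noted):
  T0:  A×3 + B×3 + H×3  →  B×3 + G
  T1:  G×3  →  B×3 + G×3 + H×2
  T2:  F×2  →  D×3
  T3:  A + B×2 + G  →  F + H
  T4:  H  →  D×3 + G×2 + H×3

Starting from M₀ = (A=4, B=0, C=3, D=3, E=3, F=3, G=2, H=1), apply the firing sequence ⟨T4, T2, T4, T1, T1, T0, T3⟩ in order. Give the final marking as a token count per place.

(A=0, B=4, C=3, D=12, E=3, F=2, G=6, H=7)

step 1: fire T4:  (A=4, B=0, C=3, D=3, E=3, F=3, G=2, H=1) → (A=4, B=0, C=3, D=6, E=3, F=3, G=4, H=3)
step 2: fire T2:  (A=4, B=0, C=3, D=6, E=3, F=3, G=4, H=3) → (A=4, B=0, C=3, D=9, E=3, F=1, G=4, H=3)
step 3: fire T4:  (A=4, B=0, C=3, D=9, E=3, F=1, G=4, H=3) → (A=4, B=0, C=3, D=12, E=3, F=1, G=6, H=5)
step 4: fire T1:  (A=4, B=0, C=3, D=12, E=3, F=1, G=6, H=5) → (A=4, B=3, C=3, D=12, E=3, F=1, G=6, H=7)
step 5: fire T1:  (A=4, B=3, C=3, D=12, E=3, F=1, G=6, H=7) → (A=4, B=6, C=3, D=12, E=3, F=1, G=6, H=9)
step 6: fire T0:  (A=4, B=6, C=3, D=12, E=3, F=1, G=6, H=9) → (A=1, B=6, C=3, D=12, E=3, F=1, G=7, H=6)
step 7: fire T3:  (A=1, B=6, C=3, D=12, E=3, F=1, G=7, H=6) → (A=0, B=4, C=3, D=12, E=3, F=2, G=6, H=7)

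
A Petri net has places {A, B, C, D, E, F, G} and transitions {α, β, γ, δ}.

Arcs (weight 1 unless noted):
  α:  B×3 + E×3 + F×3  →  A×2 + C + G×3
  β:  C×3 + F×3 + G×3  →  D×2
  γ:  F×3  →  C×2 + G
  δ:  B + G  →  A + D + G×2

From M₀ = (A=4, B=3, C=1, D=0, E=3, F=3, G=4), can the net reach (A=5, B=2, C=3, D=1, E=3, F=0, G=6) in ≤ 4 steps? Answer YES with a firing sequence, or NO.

step 1: fire γ:  (A=4, B=3, C=1, D=0, E=3, F=3, G=4) → (A=4, B=3, C=3, D=0, E=3, F=0, G=5)
step 2: fire δ:  (A=4, B=3, C=3, D=0, E=3, F=0, G=5) → (A=5, B=2, C=3, D=1, E=3, F=0, G=6)

YES — reachable via ⟨γ, δ⟩ (2 firings)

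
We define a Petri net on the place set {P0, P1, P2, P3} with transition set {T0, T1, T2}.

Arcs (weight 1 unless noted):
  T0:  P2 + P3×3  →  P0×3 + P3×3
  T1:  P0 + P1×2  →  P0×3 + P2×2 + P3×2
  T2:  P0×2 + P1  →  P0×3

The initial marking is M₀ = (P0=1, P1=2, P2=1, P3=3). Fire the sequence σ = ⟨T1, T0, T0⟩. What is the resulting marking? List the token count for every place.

step 1: fire T1:  (P0=1, P1=2, P2=1, P3=3) → (P0=3, P1=0, P2=3, P3=5)
step 2: fire T0:  (P0=3, P1=0, P2=3, P3=5) → (P0=6, P1=0, P2=2, P3=5)
step 3: fire T0:  (P0=6, P1=0, P2=2, P3=5) → (P0=9, P1=0, P2=1, P3=5)

(P0=9, P1=0, P2=1, P3=5)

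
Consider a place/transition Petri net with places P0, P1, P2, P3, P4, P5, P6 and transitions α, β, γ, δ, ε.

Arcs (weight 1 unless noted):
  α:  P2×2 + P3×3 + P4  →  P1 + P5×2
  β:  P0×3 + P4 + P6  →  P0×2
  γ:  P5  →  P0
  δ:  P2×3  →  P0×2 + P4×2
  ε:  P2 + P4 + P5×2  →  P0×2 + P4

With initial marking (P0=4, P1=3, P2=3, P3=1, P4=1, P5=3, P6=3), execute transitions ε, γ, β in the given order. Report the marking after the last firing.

(P0=6, P1=3, P2=2, P3=1, P4=0, P5=0, P6=2)

step 1: fire ε:  (P0=4, P1=3, P2=3, P3=1, P4=1, P5=3, P6=3) → (P0=6, P1=3, P2=2, P3=1, P4=1, P5=1, P6=3)
step 2: fire γ:  (P0=6, P1=3, P2=2, P3=1, P4=1, P5=1, P6=3) → (P0=7, P1=3, P2=2, P3=1, P4=1, P5=0, P6=3)
step 3: fire β:  (P0=7, P1=3, P2=2, P3=1, P4=1, P5=0, P6=3) → (P0=6, P1=3, P2=2, P3=1, P4=0, P5=0, P6=2)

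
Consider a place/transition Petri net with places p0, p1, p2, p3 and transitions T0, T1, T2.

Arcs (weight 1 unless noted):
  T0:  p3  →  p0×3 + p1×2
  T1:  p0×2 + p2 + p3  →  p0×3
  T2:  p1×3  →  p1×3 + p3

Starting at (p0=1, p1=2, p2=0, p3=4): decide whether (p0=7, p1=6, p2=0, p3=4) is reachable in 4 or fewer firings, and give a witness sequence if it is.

YES — reachable via ⟨T0, T0, T2, T2⟩ (4 firings)

step 1: fire T0:  (p0=1, p1=2, p2=0, p3=4) → (p0=4, p1=4, p2=0, p3=3)
step 2: fire T0:  (p0=4, p1=4, p2=0, p3=3) → (p0=7, p1=6, p2=0, p3=2)
step 3: fire T2:  (p0=7, p1=6, p2=0, p3=2) → (p0=7, p1=6, p2=0, p3=3)
step 4: fire T2:  (p0=7, p1=6, p2=0, p3=3) → (p0=7, p1=6, p2=0, p3=4)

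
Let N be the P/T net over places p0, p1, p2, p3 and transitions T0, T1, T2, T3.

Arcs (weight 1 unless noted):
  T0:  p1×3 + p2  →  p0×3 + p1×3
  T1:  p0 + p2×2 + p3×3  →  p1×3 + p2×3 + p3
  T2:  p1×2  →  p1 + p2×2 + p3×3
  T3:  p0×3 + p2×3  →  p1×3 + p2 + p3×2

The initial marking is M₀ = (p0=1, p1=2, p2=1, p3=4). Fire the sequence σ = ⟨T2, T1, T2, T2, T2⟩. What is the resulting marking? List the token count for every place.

(p0=0, p1=1, p2=10, p3=14)

step 1: fire T2:  (p0=1, p1=2, p2=1, p3=4) → (p0=1, p1=1, p2=3, p3=7)
step 2: fire T1:  (p0=1, p1=1, p2=3, p3=7) → (p0=0, p1=4, p2=4, p3=5)
step 3: fire T2:  (p0=0, p1=4, p2=4, p3=5) → (p0=0, p1=3, p2=6, p3=8)
step 4: fire T2:  (p0=0, p1=3, p2=6, p3=8) → (p0=0, p1=2, p2=8, p3=11)
step 5: fire T2:  (p0=0, p1=2, p2=8, p3=11) → (p0=0, p1=1, p2=10, p3=14)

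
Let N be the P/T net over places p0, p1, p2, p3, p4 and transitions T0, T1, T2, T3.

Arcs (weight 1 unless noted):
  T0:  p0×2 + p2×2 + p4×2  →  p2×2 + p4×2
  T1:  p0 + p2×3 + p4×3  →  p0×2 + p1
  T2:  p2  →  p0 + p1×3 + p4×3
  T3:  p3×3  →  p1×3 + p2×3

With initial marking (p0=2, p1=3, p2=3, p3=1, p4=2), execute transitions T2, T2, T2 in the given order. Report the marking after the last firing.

step 1: fire T2:  (p0=2, p1=3, p2=3, p3=1, p4=2) → (p0=3, p1=6, p2=2, p3=1, p4=5)
step 2: fire T2:  (p0=3, p1=6, p2=2, p3=1, p4=5) → (p0=4, p1=9, p2=1, p3=1, p4=8)
step 3: fire T2:  (p0=4, p1=9, p2=1, p3=1, p4=8) → (p0=5, p1=12, p2=0, p3=1, p4=11)

(p0=5, p1=12, p2=0, p3=1, p4=11)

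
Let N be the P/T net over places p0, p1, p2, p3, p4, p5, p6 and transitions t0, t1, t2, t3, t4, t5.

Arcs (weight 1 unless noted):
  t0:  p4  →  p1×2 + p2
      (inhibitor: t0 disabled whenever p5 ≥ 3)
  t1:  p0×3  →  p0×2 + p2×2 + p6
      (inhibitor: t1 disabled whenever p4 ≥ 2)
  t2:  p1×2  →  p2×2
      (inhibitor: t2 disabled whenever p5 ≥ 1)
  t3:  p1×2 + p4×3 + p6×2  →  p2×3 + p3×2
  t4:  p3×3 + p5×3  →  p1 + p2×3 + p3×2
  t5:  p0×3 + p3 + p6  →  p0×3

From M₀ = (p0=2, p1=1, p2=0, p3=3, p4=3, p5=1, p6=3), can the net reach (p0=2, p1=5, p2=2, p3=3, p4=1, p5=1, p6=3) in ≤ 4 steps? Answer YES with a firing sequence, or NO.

YES — reachable via ⟨t0, t0⟩ (2 firings)

step 1: fire t0:  (p0=2, p1=1, p2=0, p3=3, p4=3, p5=1, p6=3) → (p0=2, p1=3, p2=1, p3=3, p4=2, p5=1, p6=3)
step 2: fire t0:  (p0=2, p1=3, p2=1, p3=3, p4=2, p5=1, p6=3) → (p0=2, p1=5, p2=2, p3=3, p4=1, p5=1, p6=3)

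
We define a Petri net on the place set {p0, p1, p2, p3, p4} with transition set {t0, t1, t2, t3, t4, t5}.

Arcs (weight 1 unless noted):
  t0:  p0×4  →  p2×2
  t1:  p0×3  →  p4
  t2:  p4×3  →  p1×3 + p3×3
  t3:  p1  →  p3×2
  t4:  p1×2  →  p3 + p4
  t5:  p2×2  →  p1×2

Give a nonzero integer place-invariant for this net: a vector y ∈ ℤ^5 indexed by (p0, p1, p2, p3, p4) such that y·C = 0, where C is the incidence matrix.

y = (p0:1, p1:2, p2:2, p3:1, p4:3)

Incidence matrix C (rows=places, cols=transitions):
       t0   t1   t2   t3   t4   t5
   p0  -4   -3    0    0    0    0
   p1   0    0    3   -1   -2    2
   p2   2    0    0    0    0   -2
   p3   0    0    3    2    1    0
   p4   0    1   -3    0    1    0

Candidate y = [1, 2, 2, 1, 3]; check y·C column-wise:
  col t0: 1·-4 + 2·0 + 2·2 + 1·0 + 3·0 = 0
  col t1: 1·-3 + 2·0 + 2·0 + 1·0 + 3·1 = 0
  col t2: 1·0 + 2·3 + 2·0 + 1·3 + 3·-3 = 0
  col t3: 1·0 + 2·-1 + 2·0 + 1·2 + 3·0 = 0
  col t4: 1·0 + 2·-2 + 2·0 + 1·1 + 3·1 = 0
  col t5: 1·0 + 2·2 + 2·-2 + 1·0 + 3·0 = 0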